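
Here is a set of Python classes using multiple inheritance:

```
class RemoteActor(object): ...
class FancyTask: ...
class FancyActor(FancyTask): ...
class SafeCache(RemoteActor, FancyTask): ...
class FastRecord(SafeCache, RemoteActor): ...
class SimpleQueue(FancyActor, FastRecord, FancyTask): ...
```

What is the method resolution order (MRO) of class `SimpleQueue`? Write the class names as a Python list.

[SimpleQueue, FancyActor, FastRecord, SafeCache, RemoteActor, FancyTask, object]

L[SimpleQueue] = SimpleQueue + merge(L[FancyActor], L[FastRecord], L[FancyTask], [FancyActor FastRecord FancyTask])
  take FancyActor:  [FancyActor FancyTask object] + [FastRecord SafeCache RemoteActor FancyTask object] + [FancyTask object] + [FancyActor FastRecord FancyTask]
  take FastRecord:  [FancyTask object] + [FastRecord SafeCache RemoteActor FancyTask object] + [FancyTask object] + [FastRecord FancyTask]
  take SafeCache:  [FancyTask object] + [SafeCache RemoteActor FancyTask object] + [FancyTask object] + [FancyTask]
  take RemoteActor:  [FancyTask object] + [RemoteActor FancyTask object] + [FancyTask object] + [FancyTask]
  take FancyTask:  [FancyTask object] + [FancyTask object] + [FancyTask object] + [FancyTask]
  take object:  [object] + [object] + [object]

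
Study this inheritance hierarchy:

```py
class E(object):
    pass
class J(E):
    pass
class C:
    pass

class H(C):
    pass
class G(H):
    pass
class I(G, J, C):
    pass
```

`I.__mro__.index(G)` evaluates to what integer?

L[I] = I + merge(L[G], L[J], L[C], [G J C])
  take G:  [G H C object] + [J E object] + [C object] + [G J C]
  take H:  [H C object] + [J E object] + [C object] + [J C]
  take J:  [C object] + [J E object] + [C object] + [J C]
  take C:  [C object] + [E object] + [C object] + [C]
  take E:  [object] + [E object] + [object]
  take object:  [object] + [object] + [object]
MRO: I G H J C E object
G sits at index 1.

1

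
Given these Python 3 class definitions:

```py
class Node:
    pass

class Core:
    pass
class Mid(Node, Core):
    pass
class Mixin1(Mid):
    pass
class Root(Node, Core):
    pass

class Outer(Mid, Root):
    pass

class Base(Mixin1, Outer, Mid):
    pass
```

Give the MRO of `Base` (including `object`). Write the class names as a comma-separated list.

Base, Mixin1, Outer, Mid, Root, Node, Core, object

L[Base] = Base + merge(L[Mixin1], L[Outer], L[Mid], [Mixin1 Outer Mid])
  take Mixin1:  [Mixin1 Mid Node Core object] + [Outer Mid Root Node Core object] + [Mid Node Core object] + [Mixin1 Outer Mid]
  take Outer:  [Mid Node Core object] + [Outer Mid Root Node Core object] + [Mid Node Core object] + [Outer Mid]
  take Mid:  [Mid Node Core object] + [Mid Root Node Core object] + [Mid Node Core object] + [Mid]
  take Root:  [Node Core object] + [Root Node Core object] + [Node Core object]
  take Node:  [Node Core object] + [Node Core object] + [Node Core object]
  take Core:  [Core object] + [Core object] + [Core object]
  take object:  [object] + [object] + [object]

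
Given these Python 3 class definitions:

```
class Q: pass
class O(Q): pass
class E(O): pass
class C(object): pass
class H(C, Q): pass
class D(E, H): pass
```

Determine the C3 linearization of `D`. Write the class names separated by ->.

L[D] = D + merge(L[E], L[H], [E H])
  take E:  [E O Q object] + [H C Q object] + [E H]
  take O:  [O Q object] + [H C Q object] + [H]
  take H:  [Q object] + [H C Q object] + [H]
  take C:  [Q object] + [C Q object]
  take Q:  [Q object] + [Q object]
  take object:  [object] + [object]

D -> E -> O -> H -> C -> Q -> object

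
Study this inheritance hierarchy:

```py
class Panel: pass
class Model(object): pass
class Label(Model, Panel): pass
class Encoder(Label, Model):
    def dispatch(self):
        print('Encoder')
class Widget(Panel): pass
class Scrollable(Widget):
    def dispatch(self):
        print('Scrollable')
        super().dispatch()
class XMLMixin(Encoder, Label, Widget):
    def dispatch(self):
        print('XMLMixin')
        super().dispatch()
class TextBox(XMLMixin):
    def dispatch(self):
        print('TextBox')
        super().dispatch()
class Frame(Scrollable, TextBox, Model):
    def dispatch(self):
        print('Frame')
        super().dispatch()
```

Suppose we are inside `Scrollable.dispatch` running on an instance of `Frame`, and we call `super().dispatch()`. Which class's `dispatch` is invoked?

TextBox

L[Frame] = Frame + merge(L[Scrollable], L[TextBox], L[Model], [Scrollable TextBox Model])
  take Scrollable:  [Scrollable Widget Panel object] + [TextBox XMLMixin Encoder Label Model Widget Panel object] + [Model object] + [Scrollable TextBox Model]
  take TextBox:  [Widget Panel object] + [TextBox XMLMixin Encoder Label Model Widget Panel object] + [Model object] + [TextBox Model]
  take XMLMixin:  [Widget Panel object] + [XMLMixin Encoder Label Model Widget Panel object] + [Model object] + [Model]
  take Encoder:  [Widget Panel object] + [Encoder Label Model Widget Panel object] + [Model object] + [Model]
  take Label:  [Widget Panel object] + [Label Model Widget Panel object] + [Model object] + [Model]
  take Model:  [Widget Panel object] + [Model Widget Panel object] + [Model object] + [Model]
  take Widget:  [Widget Panel object] + [Widget Panel object] + [object]
  take Panel:  [Panel object] + [Panel object] + [object]
  take object:  [object] + [object] + [object]
MRO: Frame Scrollable TextBox XMLMixin Encoder Label Model Widget Panel object
super() in Scrollable.dispatch on a Frame instance goes to the class after Scrollable in Frame's MRO: TextBox.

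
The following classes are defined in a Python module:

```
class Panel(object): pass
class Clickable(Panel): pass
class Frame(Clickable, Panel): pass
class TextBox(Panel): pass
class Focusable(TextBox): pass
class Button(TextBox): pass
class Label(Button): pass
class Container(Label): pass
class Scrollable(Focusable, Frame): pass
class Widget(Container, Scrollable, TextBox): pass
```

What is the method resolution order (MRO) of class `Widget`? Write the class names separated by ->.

Widget -> Container -> Label -> Button -> Scrollable -> Focusable -> TextBox -> Frame -> Clickable -> Panel -> object

L[Widget] = Widget + merge(L[Container], L[Scrollable], L[TextBox], [Container Scrollable TextBox])
  take Container:  [Container Label Button TextBox Panel object] + [Scrollable Focusable TextBox Frame Clickable Panel object] + [TextBox Panel object] + [Container Scrollable TextBox]
  take Label:  [Label Button TextBox Panel object] + [Scrollable Focusable TextBox Frame Clickable Panel object] + [TextBox Panel object] + [Scrollable TextBox]
  take Button:  [Button TextBox Panel object] + [Scrollable Focusable TextBox Frame Clickable Panel object] + [TextBox Panel object] + [Scrollable TextBox]
  take Scrollable:  [TextBox Panel object] + [Scrollable Focusable TextBox Frame Clickable Panel object] + [TextBox Panel object] + [Scrollable TextBox]
  take Focusable:  [TextBox Panel object] + [Focusable TextBox Frame Clickable Panel object] + [TextBox Panel object] + [TextBox]
  take TextBox:  [TextBox Panel object] + [TextBox Frame Clickable Panel object] + [TextBox Panel object] + [TextBox]
  take Frame:  [Panel object] + [Frame Clickable Panel object] + [Panel object]
  take Clickable:  [Panel object] + [Clickable Panel object] + [Panel object]
  take Panel:  [Panel object] + [Panel object] + [Panel object]
  take object:  [object] + [object] + [object]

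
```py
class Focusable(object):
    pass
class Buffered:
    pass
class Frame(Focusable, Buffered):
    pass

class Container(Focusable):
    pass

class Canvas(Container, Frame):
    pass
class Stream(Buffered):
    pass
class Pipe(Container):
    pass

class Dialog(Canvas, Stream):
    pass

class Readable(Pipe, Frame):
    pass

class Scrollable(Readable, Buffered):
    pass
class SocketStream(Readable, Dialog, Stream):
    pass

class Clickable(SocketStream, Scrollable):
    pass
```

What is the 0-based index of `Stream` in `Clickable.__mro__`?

10

L[Clickable] = Clickable + merge(L[SocketStream], L[Scrollable], [SocketStream Scrollable])
  take SocketStream:  [SocketStream Readable Pipe Dialog Canvas Container Frame Focusable Stream Buffered object] + [Scrollable Readable Pipe Container Frame Focusable Buffered object] + [SocketStream Scrollable]
  take Scrollable:  [Readable Pipe Dialog Canvas Container Frame Focusable Stream Buffered object] + [Scrollable Readable Pipe Container Frame Focusable Buffered object] + [Scrollable]
  take Readable:  [Readable Pipe Dialog Canvas Container Frame Focusable Stream Buffered object] + [Readable Pipe Container Frame Focusable Buffered object]
  take Pipe:  [Pipe Dialog Canvas Container Frame Focusable Stream Buffered object] + [Pipe Container Frame Focusable Buffered object]
  take Dialog:  [Dialog Canvas Container Frame Focusable Stream Buffered object] + [Container Frame Focusable Buffered object]
  take Canvas:  [Canvas Container Frame Focusable Stream Buffered object] + [Container Frame Focusable Buffered object]
  take Container:  [Container Frame Focusable Stream Buffered object] + [Container Frame Focusable Buffered object]
  take Frame:  [Frame Focusable Stream Buffered object] + [Frame Focusable Buffered object]
  take Focusable:  [Focusable Stream Buffered object] + [Focusable Buffered object]
  take Stream:  [Stream Buffered object] + [Buffered object]
  take Buffered:  [Buffered object] + [Buffered object]
  take object:  [object] + [object]
MRO: Clickable SocketStream Scrollable Readable Pipe Dialog Canvas Container Frame Focusable Stream Buffered object
Stream sits at index 10.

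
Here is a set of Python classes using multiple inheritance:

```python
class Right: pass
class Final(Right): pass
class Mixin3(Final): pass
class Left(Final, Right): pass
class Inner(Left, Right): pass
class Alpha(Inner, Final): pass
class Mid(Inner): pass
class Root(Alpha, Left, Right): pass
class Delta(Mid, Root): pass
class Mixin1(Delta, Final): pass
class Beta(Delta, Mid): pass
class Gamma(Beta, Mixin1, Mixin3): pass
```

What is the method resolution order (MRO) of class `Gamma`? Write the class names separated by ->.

Gamma -> Beta -> Mixin1 -> Delta -> Mid -> Root -> Alpha -> Inner -> Left -> Mixin3 -> Final -> Right -> object

L[Gamma] = Gamma + merge(L[Beta], L[Mixin1], L[Mixin3], [Beta Mixin1 Mixin3])
  take Beta:  [Beta Delta Mid Root Alpha Inner Left Final Right object] + [Mixin1 Delta Mid Root Alpha Inner Left Final Right object] + [Mixin3 Final Right object] + [Beta Mixin1 Mixin3]
  take Mixin1:  [Delta Mid Root Alpha Inner Left Final Right object] + [Mixin1 Delta Mid Root Alpha Inner Left Final Right object] + [Mixin3 Final Right object] + [Mixin1 Mixin3]
  take Delta:  [Delta Mid Root Alpha Inner Left Final Right object] + [Delta Mid Root Alpha Inner Left Final Right object] + [Mixin3 Final Right object] + [Mixin3]
  take Mid:  [Mid Root Alpha Inner Left Final Right object] + [Mid Root Alpha Inner Left Final Right object] + [Mixin3 Final Right object] + [Mixin3]
  take Root:  [Root Alpha Inner Left Final Right object] + [Root Alpha Inner Left Final Right object] + [Mixin3 Final Right object] + [Mixin3]
  take Alpha:  [Alpha Inner Left Final Right object] + [Alpha Inner Left Final Right object] + [Mixin3 Final Right object] + [Mixin3]
  take Inner:  [Inner Left Final Right object] + [Inner Left Final Right object] + [Mixin3 Final Right object] + [Mixin3]
  take Left:  [Left Final Right object] + [Left Final Right object] + [Mixin3 Final Right object] + [Mixin3]
  take Mixin3:  [Final Right object] + [Final Right object] + [Mixin3 Final Right object] + [Mixin3]
  take Final:  [Final Right object] + [Final Right object] + [Final Right object]
  take Right:  [Right object] + [Right object] + [Right object]
  take object:  [object] + [object] + [object]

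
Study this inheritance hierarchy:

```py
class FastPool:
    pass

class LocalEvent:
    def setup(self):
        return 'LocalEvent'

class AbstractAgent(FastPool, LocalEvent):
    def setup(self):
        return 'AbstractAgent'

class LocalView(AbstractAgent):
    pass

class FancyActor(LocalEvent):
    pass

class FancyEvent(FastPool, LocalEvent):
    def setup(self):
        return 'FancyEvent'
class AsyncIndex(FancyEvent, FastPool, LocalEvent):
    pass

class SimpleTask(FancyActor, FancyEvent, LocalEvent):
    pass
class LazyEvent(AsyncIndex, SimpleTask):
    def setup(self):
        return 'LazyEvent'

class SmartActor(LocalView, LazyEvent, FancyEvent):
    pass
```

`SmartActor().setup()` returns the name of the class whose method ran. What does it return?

L[SmartActor] = SmartActor + merge(L[LocalView], L[LazyEvent], L[FancyEvent], [LocalView LazyEvent FancyEvent])
  take LocalView:  [LocalView AbstractAgent FastPool LocalEvent object] + [LazyEvent AsyncIndex SimpleTask FancyActor FancyEvent FastPool LocalEvent object] + [FancyEvent FastPool LocalEvent object] + [LocalView LazyEvent FancyEvent]
  take AbstractAgent:  [AbstractAgent FastPool LocalEvent object] + [LazyEvent AsyncIndex SimpleTask FancyActor FancyEvent FastPool LocalEvent object] + [FancyEvent FastPool LocalEvent object] + [LazyEvent FancyEvent]
  take LazyEvent:  [FastPool LocalEvent object] + [LazyEvent AsyncIndex SimpleTask FancyActor FancyEvent FastPool LocalEvent object] + [FancyEvent FastPool LocalEvent object] + [LazyEvent FancyEvent]
  take AsyncIndex:  [FastPool LocalEvent object] + [AsyncIndex SimpleTask FancyActor FancyEvent FastPool LocalEvent object] + [FancyEvent FastPool LocalEvent object] + [FancyEvent]
  take SimpleTask:  [FastPool LocalEvent object] + [SimpleTask FancyActor FancyEvent FastPool LocalEvent object] + [FancyEvent FastPool LocalEvent object] + [FancyEvent]
  take FancyActor:  [FastPool LocalEvent object] + [FancyActor FancyEvent FastPool LocalEvent object] + [FancyEvent FastPool LocalEvent object] + [FancyEvent]
  take FancyEvent:  [FastPool LocalEvent object] + [FancyEvent FastPool LocalEvent object] + [FancyEvent FastPool LocalEvent object] + [FancyEvent]
  take FastPool:  [FastPool LocalEvent object] + [FastPool LocalEvent object] + [FastPool LocalEvent object]
  take LocalEvent:  [LocalEvent object] + [LocalEvent object] + [LocalEvent object]
  take object:  [object] + [object] + [object]
MRO: SmartActor LocalView AbstractAgent LazyEvent AsyncIndex SimpleTask FancyActor FancyEvent FastPool LocalEvent object
setup is defined in: AbstractAgent, FancyEvent, LazyEvent, LocalEvent. First along the MRO is AbstractAgent.

AbstractAgent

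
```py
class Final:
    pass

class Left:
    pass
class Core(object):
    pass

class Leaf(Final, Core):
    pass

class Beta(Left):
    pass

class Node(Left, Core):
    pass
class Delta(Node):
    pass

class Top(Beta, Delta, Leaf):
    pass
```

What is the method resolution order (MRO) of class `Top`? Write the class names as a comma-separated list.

Top, Beta, Delta, Node, Left, Leaf, Final, Core, object

L[Top] = Top + merge(L[Beta], L[Delta], L[Leaf], [Beta Delta Leaf])
  take Beta:  [Beta Left object] + [Delta Node Left Core object] + [Leaf Final Core object] + [Beta Delta Leaf]
  take Delta:  [Left object] + [Delta Node Left Core object] + [Leaf Final Core object] + [Delta Leaf]
  take Node:  [Left object] + [Node Left Core object] + [Leaf Final Core object] + [Leaf]
  take Left:  [Left object] + [Left Core object] + [Leaf Final Core object] + [Leaf]
  take Leaf:  [object] + [Core object] + [Leaf Final Core object] + [Leaf]
  take Final:  [object] + [Core object] + [Final Core object]
  take Core:  [object] + [Core object] + [Core object]
  take object:  [object] + [object] + [object]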